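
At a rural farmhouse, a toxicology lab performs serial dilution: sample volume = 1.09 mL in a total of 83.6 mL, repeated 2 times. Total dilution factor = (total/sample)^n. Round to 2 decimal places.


Dilution factor calculation:
Single dilution = V_total / V_sample = 83.6 / 1.09 ≈ 76.697248
Number of dilutions = 2
Total DF = (83.6 / 1.09)^2 (full precision, rounded at the end) = 5882.47

5882.47


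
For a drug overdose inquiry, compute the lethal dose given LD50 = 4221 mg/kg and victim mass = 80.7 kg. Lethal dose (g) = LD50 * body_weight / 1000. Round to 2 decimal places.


Lethal dose calculation:
Lethal dose = LD50 * body_weight / 1000
= 4221 * 80.7 / 1000
= 340634.7 / 1000
= 340.63 g

340.63


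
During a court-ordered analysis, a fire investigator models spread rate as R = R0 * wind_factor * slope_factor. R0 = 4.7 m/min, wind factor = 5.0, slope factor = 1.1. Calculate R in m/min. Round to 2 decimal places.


Fire spread rate calculation:
R = R0 * wind_factor * slope_factor
= 4.7 * 5.0 * 1.1
= 23.5 * 1.1
= 25.85 m/min

25.85


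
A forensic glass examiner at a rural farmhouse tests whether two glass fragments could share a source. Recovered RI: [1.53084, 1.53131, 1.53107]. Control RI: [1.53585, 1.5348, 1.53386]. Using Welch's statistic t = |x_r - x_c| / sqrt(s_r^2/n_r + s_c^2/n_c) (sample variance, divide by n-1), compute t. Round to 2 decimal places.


Welch's t-criterion for glass RI comparison:
Recovered mean = sum / n_r = 4.59322 / 3 = 1.5310733
Control mean = sum / n_c = 4.60451 / 3 = 1.5348367
Recovered sample variance s_r^2 = 5.52333e-08
Control sample variance s_c^2 = 9.91033e-07
Welch SE (unpooled) = sqrt(s_r^2/n_r + s_c^2/n_c) = sqrt(1.84111e-08 + 3.30344e-07) = sqrt(3.48755e-07) = 0.000590555
|mean_r - mean_c| = 0.00376333
t = 0.00376333 / 0.000590555 = 6.37

6.37


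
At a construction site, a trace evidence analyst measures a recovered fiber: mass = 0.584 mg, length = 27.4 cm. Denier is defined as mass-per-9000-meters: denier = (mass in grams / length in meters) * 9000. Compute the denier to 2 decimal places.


Denier calculation:
Mass in grams = 0.584 mg / 1000 = 0.000584 g
Length in meters = 27.4 cm / 100 = 0.274 m
Linear density = mass / length = 0.000584 / 0.274 = 0.00213139 g/m
Denier = (g/m) * 9000 = 0.00213139 * 9000 = 19.18

19.18


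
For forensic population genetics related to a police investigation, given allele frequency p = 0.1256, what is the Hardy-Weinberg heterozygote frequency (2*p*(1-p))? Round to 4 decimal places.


Hardy-Weinberg heterozygote frequency:
q = 1 - p = 1 - 0.1256 = 0.8744
2pq = 2 * 0.1256 * 0.8744 = 0.2196

0.2196


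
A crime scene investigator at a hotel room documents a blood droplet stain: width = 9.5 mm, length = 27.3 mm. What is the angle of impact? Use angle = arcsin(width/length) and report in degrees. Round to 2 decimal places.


Blood spatter impact angle calculation:
width / length = 9.5 / 27.3 = 0.347985
angle = arcsin(0.347985)
angle = 20.36 degrees

20.36


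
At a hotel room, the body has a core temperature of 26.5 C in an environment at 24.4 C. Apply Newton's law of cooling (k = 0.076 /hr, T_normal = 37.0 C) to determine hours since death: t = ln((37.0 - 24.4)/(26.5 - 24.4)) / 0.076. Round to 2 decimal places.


Using Newton's law of cooling:
t = ln((T_normal - T_ambient) / (T_body - T_ambient)) / k
T_normal - T_ambient = 12.6
T_body - T_ambient = 2.1
Ratio = 6
ln(ratio) = 1.791759
t = 1.791759 / 0.076 = 23.58 hours

23.58


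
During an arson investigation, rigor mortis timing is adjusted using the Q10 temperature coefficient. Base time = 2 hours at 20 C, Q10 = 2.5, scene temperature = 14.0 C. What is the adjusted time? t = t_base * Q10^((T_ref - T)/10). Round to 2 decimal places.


Rigor mortis time adjustment:
Exponent = (T_ref - T_actual) / 10 = (20 - 14.0) / 10 = 0.6
Q10 factor = 2.5^0.6 = 1.73286
t_adjusted = 2 * 1.73286 = 3.47 hours

3.47


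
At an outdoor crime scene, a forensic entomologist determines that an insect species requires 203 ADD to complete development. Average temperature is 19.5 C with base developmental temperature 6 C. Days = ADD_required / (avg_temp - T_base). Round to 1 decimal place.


Insect development time:
Effective temperature = avg_temp - T_base = 19.5 - 6 = 13.5 C
Days = ADD / effective_temp = 203 / 13.5 = 15.0 days

15.0


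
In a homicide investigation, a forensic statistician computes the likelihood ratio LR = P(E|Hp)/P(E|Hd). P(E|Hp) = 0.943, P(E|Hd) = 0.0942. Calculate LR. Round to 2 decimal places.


Likelihood ratio calculation:
LR = P(E|Hp) / P(E|Hd)
LR = 0.943 / 0.0942
LR = 10.01

10.01


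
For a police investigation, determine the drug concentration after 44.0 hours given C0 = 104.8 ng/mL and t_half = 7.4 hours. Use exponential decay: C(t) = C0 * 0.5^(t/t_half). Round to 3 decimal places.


Drug concentration decay:
Number of half-lives = t / t_half = 44.0 / 7.4 = 5.945946
Decay factor = 0.5^5.945946 = 0.01622153
C(t) = 104.8 * 0.01622153 = 1.700 ng/mL

1.700


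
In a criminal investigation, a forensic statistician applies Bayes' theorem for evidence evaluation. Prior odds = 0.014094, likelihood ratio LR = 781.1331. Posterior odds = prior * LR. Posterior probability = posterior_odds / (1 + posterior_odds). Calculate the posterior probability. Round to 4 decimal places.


Bayesian evidence evaluation:
Posterior odds = prior_odds * LR = 0.014094 * 781.1331 = 11.00929
Posterior probability = posterior_odds / (1 + posterior_odds)
= 11.00929 / (1 + 11.00929)
= 11.00929 / 12.00929
= 0.9167

0.9167


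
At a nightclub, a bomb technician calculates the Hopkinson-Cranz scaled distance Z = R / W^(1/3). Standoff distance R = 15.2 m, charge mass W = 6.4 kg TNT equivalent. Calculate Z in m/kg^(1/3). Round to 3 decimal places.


Scaled distance calculation:
W^(1/3) = 6.4^(1/3) = 1.856636
Z = R / W^(1/3) = 15.2 / 1.856636
Z = 8.187 m/kg^(1/3)

8.187


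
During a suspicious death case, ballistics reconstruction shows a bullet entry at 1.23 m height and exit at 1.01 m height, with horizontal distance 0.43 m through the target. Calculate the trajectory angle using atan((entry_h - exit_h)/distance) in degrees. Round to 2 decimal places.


Bullet trajectory angle:
Height difference = 1.23 - 1.01 = 0.22 m
angle = atan(0.22 / 0.43)
angle = atan(0.511628)
angle = 27.10 degrees

27.10


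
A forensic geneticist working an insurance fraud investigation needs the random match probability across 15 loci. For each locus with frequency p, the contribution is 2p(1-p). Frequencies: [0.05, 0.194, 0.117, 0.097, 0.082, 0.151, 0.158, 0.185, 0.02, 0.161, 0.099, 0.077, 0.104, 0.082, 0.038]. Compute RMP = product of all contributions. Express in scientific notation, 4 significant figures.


Computing RMP for 15 loci:
Locus 1: 2 * 0.05 * 0.95 = 0.095
Locus 2: 2 * 0.194 * 0.806 = 0.312728
Locus 3: 2 * 0.117 * 0.883 = 0.206622
Locus 4: 2 * 0.097 * 0.903 = 0.175182
Locus 5: 2 * 0.082 * 0.918 = 0.150552
Locus 6: 2 * 0.151 * 0.849 = 0.256398
Locus 7: 2 * 0.158 * 0.842 = 0.266072
Locus 8: 2 * 0.185 * 0.815 = 0.30155
Locus 9: 2 * 0.02 * 0.98 = 0.0392
Locus 10: 2 * 0.161 * 0.839 = 0.270158
Locus 11: 2 * 0.099 * 0.901 = 0.178398
Locus 12: 2 * 0.077 * 0.923 = 0.142142
Locus 13: 2 * 0.104 * 0.896 = 0.186368
Locus 14: 2 * 0.082 * 0.918 = 0.150552
Locus 15: 2 * 0.038 * 0.962 = 0.073112
RMP = 1.835e-12

1.835e-12


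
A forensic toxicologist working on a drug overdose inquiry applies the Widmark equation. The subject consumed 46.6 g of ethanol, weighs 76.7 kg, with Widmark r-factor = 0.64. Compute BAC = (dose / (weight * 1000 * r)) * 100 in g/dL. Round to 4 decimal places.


Applying the Widmark formula:
BAC = (dose_g / (body_wt * 1000 * r)) * 100
Denominator = 76.7 * 1000 * 0.64 = 49088
BAC = (46.6 / 49088) * 100
BAC = 0.0949 g/dL

0.0949


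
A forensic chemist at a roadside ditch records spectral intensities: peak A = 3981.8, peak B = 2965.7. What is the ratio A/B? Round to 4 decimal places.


Spectral peak ratio:
Peak A = 3981.8 counts
Peak B = 2965.7 counts
Ratio = 3981.8 / 2965.7 = 1.3426

1.3426


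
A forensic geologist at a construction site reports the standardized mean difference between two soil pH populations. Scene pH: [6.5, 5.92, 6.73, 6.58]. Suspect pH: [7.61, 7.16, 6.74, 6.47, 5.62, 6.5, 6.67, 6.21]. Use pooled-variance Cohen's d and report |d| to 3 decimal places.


Pooled-variance Cohen's d for soil pH comparison:
Scene mean = 25.73 / 4 = 6.4325
Suspect mean = 52.98 / 8 = 6.6225
Scene sample variance s_s^2 = 0.125825
Suspect sample variance s_c^2 = 0.356221
Pooled variance = ((n_s-1)*s_s^2 + (n_c-1)*s_c^2) / (n_s + n_c - 2) = 0.287103
Pooled SD = sqrt(0.287103) = 0.53582
Mean difference = -0.19
|d| = |-0.19| / 0.53582 = 0.355

0.355


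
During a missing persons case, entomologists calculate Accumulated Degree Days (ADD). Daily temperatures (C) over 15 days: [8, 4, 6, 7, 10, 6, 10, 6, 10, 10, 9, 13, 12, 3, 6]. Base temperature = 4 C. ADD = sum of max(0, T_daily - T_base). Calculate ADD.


Computing ADD day by day:
Day 1: max(0, 8 - 4) = 4
Day 2: max(0, 4 - 4) = 0
Day 3: max(0, 6 - 4) = 2
Day 4: max(0, 7 - 4) = 3
Day 5: max(0, 10 - 4) = 6
Day 6: max(0, 6 - 4) = 2
Day 7: max(0, 10 - 4) = 6
Day 8: max(0, 6 - 4) = 2
Day 9: max(0, 10 - 4) = 6
Day 10: max(0, 10 - 4) = 6
Day 11: max(0, 9 - 4) = 5
Day 12: max(0, 13 - 4) = 9
Day 13: max(0, 12 - 4) = 8
Day 14: max(0, 3 - 4) = 0
Day 15: max(0, 6 - 4) = 2
Total ADD = 61

61


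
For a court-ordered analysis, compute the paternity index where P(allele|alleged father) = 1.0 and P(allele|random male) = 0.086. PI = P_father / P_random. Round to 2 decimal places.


Paternity Index calculation:
PI = P(allele|father) / P(allele|random)
PI = 1.0 / 0.086
PI = 11.63

11.63


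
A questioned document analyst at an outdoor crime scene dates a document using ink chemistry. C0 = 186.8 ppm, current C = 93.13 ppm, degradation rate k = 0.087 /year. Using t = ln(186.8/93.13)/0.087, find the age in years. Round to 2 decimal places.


Document age estimation:
C0/C = 186.8 / 93.13 = 2.005798
ln(C0/C) = 0.696042
t = 0.696042 / 0.087 = 8.00 years

8.00


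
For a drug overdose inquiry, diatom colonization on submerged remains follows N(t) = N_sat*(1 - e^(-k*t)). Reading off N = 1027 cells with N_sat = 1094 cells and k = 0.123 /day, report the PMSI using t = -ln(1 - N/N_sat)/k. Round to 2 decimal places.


PMSI from diatom colonization curve:
N / N_sat = 1027 / 1094 = 0.938757
1 - N/N_sat = 0.061243
ln(1 - N/N_sat) = -2.792906
t = -ln(1 - N/N_sat) / k = -(-2.792906) / 0.123 = 22.71 days

22.71


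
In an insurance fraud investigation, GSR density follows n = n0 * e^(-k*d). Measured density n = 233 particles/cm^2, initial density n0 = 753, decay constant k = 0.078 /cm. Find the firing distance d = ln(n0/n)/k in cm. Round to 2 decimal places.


GSR distance calculation:
n0/n = 753 / 233 = 3.23176
ln(n0/n) = 1.173027
d = 1.173027 / 0.078 = 15.04 cm

15.04


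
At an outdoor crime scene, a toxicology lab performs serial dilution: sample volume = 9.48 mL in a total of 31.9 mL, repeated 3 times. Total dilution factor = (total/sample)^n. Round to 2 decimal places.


Dilution factor calculation:
Single dilution = V_total / V_sample = 31.9 / 9.48 ≈ 3.364979
Number of dilutions = 3
Total DF = (31.9 / 9.48)^3 (full precision, rounded at the end) = 38.10

38.10


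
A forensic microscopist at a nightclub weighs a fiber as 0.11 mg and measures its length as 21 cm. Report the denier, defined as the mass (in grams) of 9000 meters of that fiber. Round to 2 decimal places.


Denier calculation:
Mass in grams = 0.11 mg / 1000 = 0.00011 g
Length in meters = 21 cm / 100 = 0.21 m
Linear density = mass / length = 0.00011 / 0.21 = 0.00052381 g/m
Denier = (g/m) * 9000 = 0.00052381 * 9000 = 4.71

4.71


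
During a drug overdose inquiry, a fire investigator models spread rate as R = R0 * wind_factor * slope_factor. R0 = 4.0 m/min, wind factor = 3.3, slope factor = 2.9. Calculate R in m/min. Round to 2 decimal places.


Fire spread rate calculation:
R = R0 * wind_factor * slope_factor
= 4.0 * 3.3 * 2.9
= 13.2 * 2.9
= 38.28 m/min

38.28


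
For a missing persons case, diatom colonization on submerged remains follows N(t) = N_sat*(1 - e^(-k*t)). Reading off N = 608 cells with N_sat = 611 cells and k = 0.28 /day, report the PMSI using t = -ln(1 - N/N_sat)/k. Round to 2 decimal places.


PMSI from diatom colonization curve:
N / N_sat = 608 / 611 = 0.99509
1 - N/N_sat = 0.00491
ln(1 - N/N_sat) = -5.316481
t = -ln(1 - N/N_sat) / k = -(-5.316481) / 0.28 = 18.99 days

18.99


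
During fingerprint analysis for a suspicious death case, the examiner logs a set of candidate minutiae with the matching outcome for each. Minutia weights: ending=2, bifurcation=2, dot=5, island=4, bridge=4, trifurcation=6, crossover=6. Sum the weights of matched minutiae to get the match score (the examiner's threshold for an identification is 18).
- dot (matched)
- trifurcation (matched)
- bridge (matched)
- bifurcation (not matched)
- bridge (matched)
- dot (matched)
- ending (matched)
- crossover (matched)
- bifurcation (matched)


Weighted minutiae match score:
  dot: matched, +5 (running total 5)
  trifurcation: matched, +6 (running total 11)
  bridge: matched, +4 (running total 15)
  bifurcation: not matched, +0
  bridge: matched, +4 (running total 19)
  dot: matched, +5 (running total 24)
  ending: matched, +2 (running total 26)
  crossover: matched, +6 (running total 32)
  bifurcation: matched, +2 (running total 34)
Total score = 34
Threshold = 18; verdict = identification

34


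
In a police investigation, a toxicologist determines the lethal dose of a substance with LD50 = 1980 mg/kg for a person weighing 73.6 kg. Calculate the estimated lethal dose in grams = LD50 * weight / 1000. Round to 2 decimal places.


Lethal dose calculation:
Lethal dose = LD50 * body_weight / 1000
= 1980 * 73.6 / 1000
= 145728 / 1000
= 145.73 g

145.73


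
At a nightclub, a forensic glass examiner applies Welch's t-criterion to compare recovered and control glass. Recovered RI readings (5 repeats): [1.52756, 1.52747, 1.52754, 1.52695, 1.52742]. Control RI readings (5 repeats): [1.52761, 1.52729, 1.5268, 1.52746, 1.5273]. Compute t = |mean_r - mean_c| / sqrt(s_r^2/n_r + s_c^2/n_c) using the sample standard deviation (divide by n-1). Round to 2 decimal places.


Welch's t-criterion for glass RI comparison:
Recovered mean = sum / n_r = 7.63694 / 5 = 1.527388
Control mean = sum / n_c = 7.63646 / 5 = 1.527292
Recovered sample variance s_r^2 = 6.307e-08
Control sample variance s_c^2 = 9.287e-08
Welch SE (unpooled) = sqrt(s_r^2/n_r + s_c^2/n_c) = sqrt(1.2614e-08 + 1.8574e-08) = sqrt(3.1188e-08) = 0.000176601
|mean_r - mean_c| = 9.6e-05
t = 9.6e-05 / 0.000176601 = 0.54

0.54


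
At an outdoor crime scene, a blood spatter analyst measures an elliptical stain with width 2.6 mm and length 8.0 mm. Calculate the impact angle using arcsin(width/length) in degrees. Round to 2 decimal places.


Blood spatter impact angle calculation:
width / length = 2.6 / 8.0 = 0.325
angle = arcsin(0.325)
angle = 18.97 degrees

18.97


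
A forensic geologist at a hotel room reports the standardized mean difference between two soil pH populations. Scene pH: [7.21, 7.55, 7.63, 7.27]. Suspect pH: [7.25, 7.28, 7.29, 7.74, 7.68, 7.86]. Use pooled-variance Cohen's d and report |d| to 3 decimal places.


Pooled-variance Cohen's d for soil pH comparison:
Scene mean = 29.66 / 4 = 7.415
Suspect mean = 45.1 / 6 = 7.516667
Scene sample variance s_s^2 = 0.0425
Suspect sample variance s_c^2 = 0.074587
Pooled variance = ((n_s-1)*s_s^2 + (n_c-1)*s_c^2) / (n_s + n_c - 2) = 0.062554
Pooled SD = sqrt(0.062554) = 0.250108
Mean difference = -0.101667
|d| = |-0.101667| / 0.250108 = 0.406

0.406


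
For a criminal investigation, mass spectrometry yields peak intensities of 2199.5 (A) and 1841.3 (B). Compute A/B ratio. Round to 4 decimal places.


Spectral peak ratio:
Peak A = 2199.5 counts
Peak B = 1841.3 counts
Ratio = 2199.5 / 1841.3 = 1.1945

1.1945


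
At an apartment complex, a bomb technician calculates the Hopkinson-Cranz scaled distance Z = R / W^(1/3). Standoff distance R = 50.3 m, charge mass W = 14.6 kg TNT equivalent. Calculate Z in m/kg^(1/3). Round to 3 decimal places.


Scaled distance calculation:
W^(1/3) = 14.6^(1/3) = 2.444092
Z = R / W^(1/3) = 50.3 / 2.444092
Z = 20.580 m/kg^(1/3)

20.580


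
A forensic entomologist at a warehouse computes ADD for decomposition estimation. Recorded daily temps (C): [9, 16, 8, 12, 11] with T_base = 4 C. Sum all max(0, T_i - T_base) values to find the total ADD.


Computing ADD day by day:
Day 1: max(0, 9 - 4) = 5
Day 2: max(0, 16 - 4) = 12
Day 3: max(0, 8 - 4) = 4
Day 4: max(0, 12 - 4) = 8
Day 5: max(0, 11 - 4) = 7
Total ADD = 36

36


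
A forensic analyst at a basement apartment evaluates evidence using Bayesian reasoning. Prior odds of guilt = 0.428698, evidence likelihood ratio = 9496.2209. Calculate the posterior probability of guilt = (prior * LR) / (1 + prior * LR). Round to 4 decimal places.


Bayesian evidence evaluation:
Posterior odds = prior_odds * LR = 0.428698 * 9496.2209 = 4071.011
Posterior probability = posterior_odds / (1 + posterior_odds)
= 4071.011 / (1 + 4071.011)
= 4071.011 / 4072.011
= 0.9998

0.9998


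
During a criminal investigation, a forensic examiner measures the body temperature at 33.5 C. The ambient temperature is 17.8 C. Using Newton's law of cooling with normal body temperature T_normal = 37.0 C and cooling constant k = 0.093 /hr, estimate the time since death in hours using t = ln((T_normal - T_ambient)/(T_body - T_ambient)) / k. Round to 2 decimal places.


Using Newton's law of cooling:
t = ln((T_normal - T_ambient) / (T_body - T_ambient)) / k
T_normal - T_ambient = 19.2
T_body - T_ambient = 15.7
Ratio = 1.22293
ln(ratio) = 0.20125
t = 0.20125 / 0.093 = 2.16 hours

2.16


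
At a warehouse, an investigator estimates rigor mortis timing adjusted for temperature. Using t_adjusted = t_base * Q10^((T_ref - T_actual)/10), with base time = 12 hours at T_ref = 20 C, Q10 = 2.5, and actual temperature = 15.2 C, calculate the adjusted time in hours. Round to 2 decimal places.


Rigor mortis time adjustment:
Exponent = (T_ref - T_actual) / 10 = (20 - 15.2) / 10 = 0.48
Q10 factor = 2.5^0.48 = 1.55243
t_adjusted = 12 * 1.55243 = 18.63 hours

18.63


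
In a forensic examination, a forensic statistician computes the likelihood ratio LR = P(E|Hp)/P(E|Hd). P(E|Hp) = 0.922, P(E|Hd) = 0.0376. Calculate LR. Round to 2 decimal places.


Likelihood ratio calculation:
LR = P(E|Hp) / P(E|Hd)
LR = 0.922 / 0.0376
LR = 24.52

24.52


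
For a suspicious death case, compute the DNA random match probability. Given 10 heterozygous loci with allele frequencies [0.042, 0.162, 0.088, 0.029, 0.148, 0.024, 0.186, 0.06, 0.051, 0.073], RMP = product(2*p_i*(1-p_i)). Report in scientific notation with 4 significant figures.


Computing RMP for 10 loci:
Locus 1: 2 * 0.042 * 0.958 = 0.080472
Locus 2: 2 * 0.162 * 0.838 = 0.271512
Locus 3: 2 * 0.088 * 0.912 = 0.160512
Locus 4: 2 * 0.029 * 0.971 = 0.056318
Locus 5: 2 * 0.148 * 0.852 = 0.252192
Locus 6: 2 * 0.024 * 0.976 = 0.046848
Locus 7: 2 * 0.186 * 0.814 = 0.302808
Locus 8: 2 * 0.06 * 0.94 = 0.1128
Locus 9: 2 * 0.051 * 0.949 = 0.096798
Locus 10: 2 * 0.073 * 0.927 = 0.135342
RMP = 1.044e-09

1.044e-09


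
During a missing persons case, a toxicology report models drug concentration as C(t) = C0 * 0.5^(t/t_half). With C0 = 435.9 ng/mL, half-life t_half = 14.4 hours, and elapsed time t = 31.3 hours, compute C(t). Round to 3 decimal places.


Drug concentration decay:
Number of half-lives = t / t_half = 31.3 / 14.4 = 2.173611
Decay factor = 0.5^2.173611 = 0.22165518
C(t) = 435.9 * 0.22165518 = 96.619 ng/mL

96.619


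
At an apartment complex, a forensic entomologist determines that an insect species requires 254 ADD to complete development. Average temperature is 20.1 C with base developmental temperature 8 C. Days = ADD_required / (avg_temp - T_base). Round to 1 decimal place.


Insect development time:
Effective temperature = avg_temp - T_base = 20.1 - 8 = 12.1 C
Days = ADD / effective_temp = 254 / 12.1 = 21.0 days

21.0


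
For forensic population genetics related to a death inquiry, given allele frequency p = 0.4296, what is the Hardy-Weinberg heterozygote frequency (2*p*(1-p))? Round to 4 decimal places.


Hardy-Weinberg heterozygote frequency:
q = 1 - p = 1 - 0.4296 = 0.5704
2pq = 2 * 0.4296 * 0.5704 = 0.4901

0.4901


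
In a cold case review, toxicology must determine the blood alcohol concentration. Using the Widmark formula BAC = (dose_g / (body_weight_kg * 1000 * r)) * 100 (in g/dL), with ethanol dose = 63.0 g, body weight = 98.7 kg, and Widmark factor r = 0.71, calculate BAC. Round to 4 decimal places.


Applying the Widmark formula:
BAC = (dose_g / (body_wt * 1000 * r)) * 100
Denominator = 98.7 * 1000 * 0.71 = 70077
BAC = (63.0 / 70077) * 100
BAC = 0.0899 g/dL

0.0899


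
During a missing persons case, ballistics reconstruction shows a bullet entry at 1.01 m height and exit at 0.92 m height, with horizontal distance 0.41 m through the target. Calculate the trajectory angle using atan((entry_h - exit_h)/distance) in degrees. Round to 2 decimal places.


Bullet trajectory angle:
Height difference = 1.01 - 0.92 = 0.09 m
angle = atan(0.09 / 0.41)
angle = atan(0.219512)
angle = 12.38 degrees

12.38


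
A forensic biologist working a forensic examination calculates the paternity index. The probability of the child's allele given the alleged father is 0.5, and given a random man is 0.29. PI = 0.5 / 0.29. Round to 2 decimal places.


Paternity Index calculation:
PI = P(allele|father) / P(allele|random)
PI = 0.5 / 0.29
PI = 1.72

1.72


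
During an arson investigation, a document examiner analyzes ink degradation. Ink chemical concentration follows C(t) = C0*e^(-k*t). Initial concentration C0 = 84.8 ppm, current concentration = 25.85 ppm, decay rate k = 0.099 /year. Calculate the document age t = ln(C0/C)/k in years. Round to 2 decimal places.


Document age estimation:
C0/C = 84.8 / 25.85 = 3.280464
ln(C0/C) = 1.187985
t = 1.187985 / 0.099 = 12.00 years

12.00


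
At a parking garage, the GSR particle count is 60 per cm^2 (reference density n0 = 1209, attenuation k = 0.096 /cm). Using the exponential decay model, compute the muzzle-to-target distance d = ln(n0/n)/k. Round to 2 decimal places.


GSR distance calculation:
n0/n = 1209 / 60 = 20.15
ln(n0/n) = 3.003204
d = 3.003204 / 0.096 = 31.28 cm

31.28


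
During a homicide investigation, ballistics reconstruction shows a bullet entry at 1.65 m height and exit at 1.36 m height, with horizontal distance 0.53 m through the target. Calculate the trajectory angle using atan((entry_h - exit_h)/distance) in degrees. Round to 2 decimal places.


Bullet trajectory angle:
Height difference = 1.65 - 1.36 = 0.29 m
angle = atan(0.29 / 0.53)
angle = atan(0.54717)
angle = 28.69 degrees

28.69


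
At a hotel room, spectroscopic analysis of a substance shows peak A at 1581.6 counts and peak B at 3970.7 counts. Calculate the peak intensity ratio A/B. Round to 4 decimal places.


Spectral peak ratio:
Peak A = 1581.6 counts
Peak B = 3970.7 counts
Ratio = 1581.6 / 3970.7 = 0.3983

0.3983


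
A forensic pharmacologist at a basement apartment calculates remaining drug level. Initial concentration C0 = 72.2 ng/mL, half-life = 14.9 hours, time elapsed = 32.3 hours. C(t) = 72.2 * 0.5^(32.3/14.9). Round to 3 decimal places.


Drug concentration decay:
Number of half-lives = t / t_half = 32.3 / 14.9 = 2.167785
Decay factor = 0.5^2.167785 = 0.2225521
C(t) = 72.2 * 0.2225521 = 16.068 ng/mL

16.068


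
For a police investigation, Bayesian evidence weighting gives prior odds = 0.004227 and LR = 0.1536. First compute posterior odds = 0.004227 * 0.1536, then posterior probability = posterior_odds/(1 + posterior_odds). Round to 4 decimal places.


Bayesian evidence evaluation:
Posterior odds = prior_odds * LR = 0.004227 * 0.1536 = 0.0006492672
Posterior probability = posterior_odds / (1 + posterior_odds)
= 0.0006492672 / (1 + 0.0006492672)
= 0.0006492672 / 1.0006492672
= 0.0006

0.0006


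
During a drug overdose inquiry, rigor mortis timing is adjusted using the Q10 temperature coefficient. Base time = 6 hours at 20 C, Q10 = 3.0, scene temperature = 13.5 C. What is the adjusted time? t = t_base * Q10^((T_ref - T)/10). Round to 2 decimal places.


Rigor mortis time adjustment:
Exponent = (T_ref - T_actual) / 10 = (20 - 13.5) / 10 = 0.65
Q10 factor = 3.0^0.65 = 2.04234
t_adjusted = 6 * 2.04234 = 12.25 hours

12.25


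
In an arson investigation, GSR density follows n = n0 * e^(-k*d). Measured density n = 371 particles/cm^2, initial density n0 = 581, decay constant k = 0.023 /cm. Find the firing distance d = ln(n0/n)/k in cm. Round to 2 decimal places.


GSR distance calculation:
n0/n = 581 / 371 = 1.566038
ln(n0/n) = 0.448549
d = 0.448549 / 0.023 = 19.50 cm

19.50


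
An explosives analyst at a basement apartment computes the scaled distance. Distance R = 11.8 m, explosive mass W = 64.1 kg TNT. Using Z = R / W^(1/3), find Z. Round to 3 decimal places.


Scaled distance calculation:
W^(1/3) = 64.1^(1/3) = 4.002082
Z = R / W^(1/3) = 11.8 / 4.002082
Z = 2.948 m/kg^(1/3)

2.948


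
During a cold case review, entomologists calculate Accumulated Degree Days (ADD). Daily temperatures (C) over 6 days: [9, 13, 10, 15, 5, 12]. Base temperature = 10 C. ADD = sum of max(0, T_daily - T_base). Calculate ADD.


Computing ADD day by day:
Day 1: max(0, 9 - 10) = 0
Day 2: max(0, 13 - 10) = 3
Day 3: max(0, 10 - 10) = 0
Day 4: max(0, 15 - 10) = 5
Day 5: max(0, 5 - 10) = 0
Day 6: max(0, 12 - 10) = 2
Total ADD = 10

10


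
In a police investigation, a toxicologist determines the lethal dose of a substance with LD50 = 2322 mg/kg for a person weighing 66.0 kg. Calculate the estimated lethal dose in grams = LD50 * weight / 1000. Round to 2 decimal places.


Lethal dose calculation:
Lethal dose = LD50 * body_weight / 1000
= 2322 * 66.0 / 1000
= 153252 / 1000
= 153.25 g

153.25


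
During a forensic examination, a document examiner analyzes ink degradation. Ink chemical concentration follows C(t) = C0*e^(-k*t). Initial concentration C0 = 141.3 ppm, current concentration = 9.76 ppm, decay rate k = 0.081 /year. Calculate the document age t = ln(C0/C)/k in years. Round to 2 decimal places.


Document age estimation:
C0/C = 141.3 / 9.76 = 14.477459
ln(C0/C) = 2.672593
t = 2.672593 / 0.081 = 32.99 years

32.99


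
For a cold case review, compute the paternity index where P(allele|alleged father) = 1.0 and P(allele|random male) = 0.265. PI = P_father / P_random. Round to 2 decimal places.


Paternity Index calculation:
PI = P(allele|father) / P(allele|random)
PI = 1.0 / 0.265
PI = 3.77

3.77


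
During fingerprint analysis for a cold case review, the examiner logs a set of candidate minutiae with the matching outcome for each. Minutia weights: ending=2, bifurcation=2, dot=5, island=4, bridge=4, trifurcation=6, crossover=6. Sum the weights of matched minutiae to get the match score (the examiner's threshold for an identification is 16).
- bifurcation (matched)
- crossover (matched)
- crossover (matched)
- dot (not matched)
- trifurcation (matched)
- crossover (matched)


Weighted minutiae match score:
  bifurcation: matched, +2 (running total 2)
  crossover: matched, +6 (running total 8)
  crossover: matched, +6 (running total 14)
  dot: not matched, +0
  trifurcation: matched, +6 (running total 20)
  crossover: matched, +6 (running total 26)
Total score = 26
Threshold = 16; verdict = identification

26


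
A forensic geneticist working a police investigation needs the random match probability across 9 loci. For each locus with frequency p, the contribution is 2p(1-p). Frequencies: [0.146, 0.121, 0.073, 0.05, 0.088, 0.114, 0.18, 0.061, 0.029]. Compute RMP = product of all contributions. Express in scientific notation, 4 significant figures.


Computing RMP for 9 loci:
Locus 1: 2 * 0.146 * 0.854 = 0.249368
Locus 2: 2 * 0.121 * 0.879 = 0.212718
Locus 3: 2 * 0.073 * 0.927 = 0.135342
Locus 4: 2 * 0.05 * 0.95 = 0.095
Locus 5: 2 * 0.088 * 0.912 = 0.160512
Locus 6: 2 * 0.114 * 0.886 = 0.202008
Locus 7: 2 * 0.18 * 0.82 = 0.2952
Locus 8: 2 * 0.061 * 0.939 = 0.114558
Locus 9: 2 * 0.029 * 0.971 = 0.056318
RMP = 4.212e-08

4.212e-08


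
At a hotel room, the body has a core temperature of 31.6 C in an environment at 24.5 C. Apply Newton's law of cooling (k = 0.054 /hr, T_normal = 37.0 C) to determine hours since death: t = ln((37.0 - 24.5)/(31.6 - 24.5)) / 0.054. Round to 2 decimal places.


Using Newton's law of cooling:
t = ln((T_normal - T_ambient) / (T_body - T_ambient)) / k
T_normal - T_ambient = 12.5
T_body - T_ambient = 7.1
Ratio = 1.760563
ln(ratio) = 0.565634
t = 0.565634 / 0.054 = 10.47 hours

10.47


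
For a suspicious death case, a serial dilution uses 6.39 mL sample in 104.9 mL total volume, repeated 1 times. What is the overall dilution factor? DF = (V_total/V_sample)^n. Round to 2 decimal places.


Dilution factor calculation:
Single dilution = V_total / V_sample = 104.9 / 6.39 ≈ 16.416275
Number of dilutions = 1
Total DF = (104.9 / 6.39)^1 (full precision, rounded at the end) = 16.42

16.42


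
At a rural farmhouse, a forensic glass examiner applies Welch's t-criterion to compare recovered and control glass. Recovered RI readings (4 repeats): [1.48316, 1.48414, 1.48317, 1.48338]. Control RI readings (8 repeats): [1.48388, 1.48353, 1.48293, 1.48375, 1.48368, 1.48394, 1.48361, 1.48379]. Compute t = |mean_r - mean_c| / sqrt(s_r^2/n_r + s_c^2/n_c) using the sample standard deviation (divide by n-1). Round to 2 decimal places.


Welch's t-criterion for glass RI comparison:
Recovered mean = sum / n_r = 5.93385 / 4 = 1.4834625
Control mean = sum / n_c = 11.86911 / 8 = 1.4836388
Recovered sample variance s_r^2 = 2.14292e-07
Control sample variance s_c^2 = 1.00127e-07
Welch SE (unpooled) = sqrt(s_r^2/n_r + s_c^2/n_c) = sqrt(5.35729e-08 + 1.25158e-08) = sqrt(6.60887e-08) = 0.000257077
|mean_r - mean_c| = 0.00017625
t = 0.00017625 / 0.000257077 = 0.69

0.69


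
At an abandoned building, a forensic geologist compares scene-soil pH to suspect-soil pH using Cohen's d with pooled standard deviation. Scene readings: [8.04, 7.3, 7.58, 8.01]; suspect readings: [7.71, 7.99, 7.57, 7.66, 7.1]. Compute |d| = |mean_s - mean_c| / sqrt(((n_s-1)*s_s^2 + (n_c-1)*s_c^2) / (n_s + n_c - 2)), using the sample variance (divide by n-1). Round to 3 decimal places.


Pooled-variance Cohen's d for soil pH comparison:
Scene mean = 30.93 / 4 = 7.7325
Suspect mean = 38.03 / 5 = 7.606
Scene sample variance s_s^2 = 0.127292
Suspect sample variance s_c^2 = 0.10463
Pooled variance = ((n_s-1)*s_s^2 + (n_c-1)*s_c^2) / (n_s + n_c - 2) = 0.114342
Pooled SD = sqrt(0.114342) = 0.338145
Mean difference = 0.1265
|d| = |0.1265| / 0.338145 = 0.374

0.374


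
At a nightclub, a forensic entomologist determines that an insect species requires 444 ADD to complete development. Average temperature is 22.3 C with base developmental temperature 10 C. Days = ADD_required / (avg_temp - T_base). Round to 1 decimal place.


Insect development time:
Effective temperature = avg_temp - T_base = 22.3 - 10 = 12.3 C
Days = ADD / effective_temp = 444 / 12.3 = 36.1 days

36.1


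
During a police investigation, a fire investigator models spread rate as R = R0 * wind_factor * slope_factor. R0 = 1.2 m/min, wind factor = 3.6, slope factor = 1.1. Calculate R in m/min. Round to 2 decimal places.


Fire spread rate calculation:
R = R0 * wind_factor * slope_factor
= 1.2 * 3.6 * 1.1
= 4.32 * 1.1
= 4.75 m/min

4.75


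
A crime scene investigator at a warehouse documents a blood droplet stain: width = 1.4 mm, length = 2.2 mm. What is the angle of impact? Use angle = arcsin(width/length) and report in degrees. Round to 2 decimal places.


Blood spatter impact angle calculation:
width / length = 1.4 / 2.2 = 0.636364
angle = arcsin(0.636364)
angle = 39.52 degrees

39.52


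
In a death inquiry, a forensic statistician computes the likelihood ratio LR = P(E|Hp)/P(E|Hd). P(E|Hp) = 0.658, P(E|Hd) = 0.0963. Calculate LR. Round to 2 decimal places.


Likelihood ratio calculation:
LR = P(E|Hp) / P(E|Hd)
LR = 0.658 / 0.0963
LR = 6.83

6.83


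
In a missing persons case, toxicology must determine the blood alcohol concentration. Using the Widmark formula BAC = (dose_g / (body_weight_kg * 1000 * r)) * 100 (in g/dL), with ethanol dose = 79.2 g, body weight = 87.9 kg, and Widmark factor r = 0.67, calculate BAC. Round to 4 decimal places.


Applying the Widmark formula:
BAC = (dose_g / (body_wt * 1000 * r)) * 100
Denominator = 87.9 * 1000 * 0.67 = 58893
BAC = (79.2 / 58893) * 100
BAC = 0.1345 g/dL

0.1345


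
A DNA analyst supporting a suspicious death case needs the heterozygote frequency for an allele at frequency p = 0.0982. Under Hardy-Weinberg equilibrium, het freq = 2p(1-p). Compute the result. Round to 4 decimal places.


Hardy-Weinberg heterozygote frequency:
q = 1 - p = 1 - 0.0982 = 0.9018
2pq = 2 * 0.0982 * 0.9018 = 0.1771

0.1771


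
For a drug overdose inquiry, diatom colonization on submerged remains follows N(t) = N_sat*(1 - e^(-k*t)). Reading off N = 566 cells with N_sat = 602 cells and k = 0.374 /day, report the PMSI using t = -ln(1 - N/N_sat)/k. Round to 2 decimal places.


PMSI from diatom colonization curve:
N / N_sat = 566 / 602 = 0.940199
1 - N/N_sat = 0.059801
ln(1 - N/N_sat) = -2.816733
t = -ln(1 - N/N_sat) / k = -(-2.816733) / 0.374 = 7.53 days

7.53


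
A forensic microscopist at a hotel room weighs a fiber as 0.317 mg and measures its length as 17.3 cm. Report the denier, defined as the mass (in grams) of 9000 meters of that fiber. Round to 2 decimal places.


Denier calculation:
Mass in grams = 0.317 mg / 1000 = 0.000317 g
Length in meters = 17.3 cm / 100 = 0.173 m
Linear density = mass / length = 0.000317 / 0.173 = 0.00183237 g/m
Denier = (g/m) * 9000 = 0.00183237 * 9000 = 16.49

16.49


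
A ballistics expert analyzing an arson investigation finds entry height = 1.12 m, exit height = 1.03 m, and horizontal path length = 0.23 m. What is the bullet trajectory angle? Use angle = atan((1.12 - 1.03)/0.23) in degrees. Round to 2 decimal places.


Bullet trajectory angle:
Height difference = 1.12 - 1.03 = 0.09 m
angle = atan(0.09 / 0.23)
angle = atan(0.391304)
angle = 21.37 degrees

21.37


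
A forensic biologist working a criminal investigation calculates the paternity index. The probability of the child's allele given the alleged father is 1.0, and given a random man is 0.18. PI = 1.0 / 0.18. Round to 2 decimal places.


Paternity Index calculation:
PI = P(allele|father) / P(allele|random)
PI = 1.0 / 0.18
PI = 5.56

5.56


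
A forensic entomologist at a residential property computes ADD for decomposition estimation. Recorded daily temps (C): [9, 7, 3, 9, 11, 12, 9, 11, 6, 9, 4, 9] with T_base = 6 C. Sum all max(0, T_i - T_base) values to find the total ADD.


Computing ADD day by day:
Day 1: max(0, 9 - 6) = 3
Day 2: max(0, 7 - 6) = 1
Day 3: max(0, 3 - 6) = 0
Day 4: max(0, 9 - 6) = 3
Day 5: max(0, 11 - 6) = 5
Day 6: max(0, 12 - 6) = 6
Day 7: max(0, 9 - 6) = 3
Day 8: max(0, 11 - 6) = 5
Day 9: max(0, 6 - 6) = 0
Day 10: max(0, 9 - 6) = 3
Day 11: max(0, 4 - 6) = 0
Day 12: max(0, 9 - 6) = 3
Total ADD = 32

32


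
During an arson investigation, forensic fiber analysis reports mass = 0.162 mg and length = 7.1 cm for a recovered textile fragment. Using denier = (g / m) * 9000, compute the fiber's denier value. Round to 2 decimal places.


Denier calculation:
Mass in grams = 0.162 mg / 1000 = 0.000162 g
Length in meters = 7.1 cm / 100 = 0.071 m
Linear density = mass / length = 0.000162 / 0.071 = 0.00228169 g/m
Denier = (g/m) * 9000 = 0.00228169 * 9000 = 20.54

20.54


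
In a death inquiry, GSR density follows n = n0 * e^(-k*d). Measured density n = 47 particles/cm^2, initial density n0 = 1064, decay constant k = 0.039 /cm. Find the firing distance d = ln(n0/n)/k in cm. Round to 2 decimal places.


GSR distance calculation:
n0/n = 1064 / 47 = 22.638298
ln(n0/n) = 3.119643
d = 3.119643 / 0.039 = 79.99 cm

79.99


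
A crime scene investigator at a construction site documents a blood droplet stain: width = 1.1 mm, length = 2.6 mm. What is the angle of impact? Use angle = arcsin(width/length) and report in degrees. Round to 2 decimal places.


Blood spatter impact angle calculation:
width / length = 1.1 / 2.6 = 0.423077
angle = arcsin(0.423077)
angle = 25.03 degrees

25.03


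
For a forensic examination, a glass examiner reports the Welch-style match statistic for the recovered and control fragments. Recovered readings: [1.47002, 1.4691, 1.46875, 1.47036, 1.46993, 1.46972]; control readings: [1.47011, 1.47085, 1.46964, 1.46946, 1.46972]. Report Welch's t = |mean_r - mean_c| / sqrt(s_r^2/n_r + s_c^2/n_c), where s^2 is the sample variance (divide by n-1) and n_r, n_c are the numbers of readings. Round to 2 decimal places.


Welch's t-criterion for glass RI comparison:
Recovered mean = sum / n_r = 8.81788 / 6 = 1.4696467
Control mean = sum / n_c = 7.34978 / 5 = 1.469956
Recovered sample variance s_r^2 = 3.67347e-07
Control sample variance s_c^2 = 3.0613e-07
Welch SE (unpooled) = sqrt(s_r^2/n_r + s_c^2/n_c) = sqrt(6.12244e-08 + 6.1226e-08) = sqrt(1.2245e-07) = 0.000349929
|mean_r - mean_c| = 0.000309333
t = 0.000309333 / 0.000349929 = 0.88

0.88


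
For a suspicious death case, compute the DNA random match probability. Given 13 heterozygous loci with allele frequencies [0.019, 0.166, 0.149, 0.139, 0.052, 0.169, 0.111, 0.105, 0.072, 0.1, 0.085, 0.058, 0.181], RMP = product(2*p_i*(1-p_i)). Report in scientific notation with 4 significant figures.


Computing RMP for 13 loci:
Locus 1: 2 * 0.019 * 0.981 = 0.037278
Locus 2: 2 * 0.166 * 0.834 = 0.276888
Locus 3: 2 * 0.149 * 0.851 = 0.253598
Locus 4: 2 * 0.139 * 0.861 = 0.239358
Locus 5: 2 * 0.052 * 0.948 = 0.098592
Locus 6: 2 * 0.169 * 0.831 = 0.280878
Locus 7: 2 * 0.111 * 0.889 = 0.197358
Locus 8: 2 * 0.105 * 0.895 = 0.18795
Locus 9: 2 * 0.072 * 0.928 = 0.133632
Locus 10: 2 * 0.1 * 0.9 = 0.18
Locus 11: 2 * 0.085 * 0.915 = 0.15555
Locus 12: 2 * 0.058 * 0.942 = 0.109272
Locus 13: 2 * 0.181 * 0.819 = 0.296478
RMP = 7.801e-11

7.801e-11


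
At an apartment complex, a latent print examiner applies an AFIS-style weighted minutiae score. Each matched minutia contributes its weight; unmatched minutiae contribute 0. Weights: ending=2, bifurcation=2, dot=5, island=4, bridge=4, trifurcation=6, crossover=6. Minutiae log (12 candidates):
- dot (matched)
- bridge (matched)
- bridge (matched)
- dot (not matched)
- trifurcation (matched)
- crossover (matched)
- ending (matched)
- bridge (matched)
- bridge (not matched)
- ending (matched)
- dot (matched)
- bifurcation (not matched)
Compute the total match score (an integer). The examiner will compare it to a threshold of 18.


Weighted minutiae match score:
  dot: matched, +5 (running total 5)
  bridge: matched, +4 (running total 9)
  bridge: matched, +4 (running total 13)
  dot: not matched, +0
  trifurcation: matched, +6 (running total 19)
  crossover: matched, +6 (running total 25)
  ending: matched, +2 (running total 27)
  bridge: matched, +4 (running total 31)
  bridge: not matched, +0
  ending: matched, +2 (running total 33)
  dot: matched, +5 (running total 38)
  bifurcation: not matched, +0
Total score = 38
Threshold = 18; verdict = identification

38


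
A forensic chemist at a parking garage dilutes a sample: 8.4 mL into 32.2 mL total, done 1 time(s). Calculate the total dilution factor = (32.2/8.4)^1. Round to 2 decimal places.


Dilution factor calculation:
Single dilution = V_total / V_sample = 32.2 / 8.4 ≈ 3.833333
Number of dilutions = 1
Total DF = (32.2 / 8.4)^1 (full precision, rounded at the end) = 3.83

3.83


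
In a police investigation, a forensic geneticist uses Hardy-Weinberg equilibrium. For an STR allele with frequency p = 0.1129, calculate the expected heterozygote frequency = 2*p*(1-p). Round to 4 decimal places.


Hardy-Weinberg heterozygote frequency:
q = 1 - p = 1 - 0.1129 = 0.8871
2pq = 2 * 0.1129 * 0.8871 = 0.2003

0.2003
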